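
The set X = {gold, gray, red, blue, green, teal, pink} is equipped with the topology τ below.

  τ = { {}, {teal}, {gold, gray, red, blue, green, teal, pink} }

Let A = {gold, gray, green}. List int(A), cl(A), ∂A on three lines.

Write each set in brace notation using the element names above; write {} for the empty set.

interior: largest open inside A is {} (from {})
cl via duality: int({red, blue, teal, pink}) = {teal}, so X∖{teal} = {gold, gray, red, blue, green, pink}
cl∖int = {gold, gray, red, blue, green, pink}

int(A) = {}
cl(A)  = {gold, gray, red, blue, green, pink}
∂A     = {gold, gray, red, blue, green, pink}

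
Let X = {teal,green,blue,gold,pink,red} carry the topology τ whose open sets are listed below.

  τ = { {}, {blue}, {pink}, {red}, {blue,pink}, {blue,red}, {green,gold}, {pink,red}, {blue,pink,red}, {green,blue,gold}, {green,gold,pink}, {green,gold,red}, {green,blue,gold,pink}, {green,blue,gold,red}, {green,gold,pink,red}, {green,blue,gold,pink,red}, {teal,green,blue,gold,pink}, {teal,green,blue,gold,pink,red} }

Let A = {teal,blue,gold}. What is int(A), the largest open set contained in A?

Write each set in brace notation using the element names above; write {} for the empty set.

opens ⊆ A: {}, {blue}; union → int = {blue}

{blue}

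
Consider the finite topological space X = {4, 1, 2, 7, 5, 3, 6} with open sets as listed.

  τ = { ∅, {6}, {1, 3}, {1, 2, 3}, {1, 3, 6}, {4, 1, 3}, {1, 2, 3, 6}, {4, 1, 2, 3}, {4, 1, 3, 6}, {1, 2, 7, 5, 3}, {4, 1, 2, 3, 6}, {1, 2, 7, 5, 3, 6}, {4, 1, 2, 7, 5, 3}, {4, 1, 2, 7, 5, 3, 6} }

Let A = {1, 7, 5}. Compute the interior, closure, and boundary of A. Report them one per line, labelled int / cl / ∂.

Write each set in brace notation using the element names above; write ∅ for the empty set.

int(A) = ∅
cl(A)  = {4, 1, 2, 7, 5, 3}
∂A     = {4, 1, 2, 7, 5, 3}

U open, U⊆A: ∅. int(A) = ⋃ = ∅
X∖A={4, 2, 3, 6}, int(X∖A)={6}, hence cl(A)={4, 1, 2, 7, 5, 3}
∂A: remove int from cl → {4, 1, 2, 7, 5, 3}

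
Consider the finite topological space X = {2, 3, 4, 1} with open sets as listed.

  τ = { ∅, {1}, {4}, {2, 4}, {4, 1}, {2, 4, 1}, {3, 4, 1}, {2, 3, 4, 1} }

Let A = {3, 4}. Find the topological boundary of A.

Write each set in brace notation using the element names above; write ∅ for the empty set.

open subsets of A: ∅, {4}; so int(A) = {4}
closure: X∖int(X∖A) = X∖{1} = {2, 3, 4}
∂A = {2, 3, 4} minus {4} = {2, 3}

{2, 3}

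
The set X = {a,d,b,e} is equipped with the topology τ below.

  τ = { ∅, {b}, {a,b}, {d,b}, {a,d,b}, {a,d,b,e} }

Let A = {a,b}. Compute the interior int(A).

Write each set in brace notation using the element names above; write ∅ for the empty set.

interior: largest open inside A is {a,b} (from ∅, {b}, {a,b})

{a,b}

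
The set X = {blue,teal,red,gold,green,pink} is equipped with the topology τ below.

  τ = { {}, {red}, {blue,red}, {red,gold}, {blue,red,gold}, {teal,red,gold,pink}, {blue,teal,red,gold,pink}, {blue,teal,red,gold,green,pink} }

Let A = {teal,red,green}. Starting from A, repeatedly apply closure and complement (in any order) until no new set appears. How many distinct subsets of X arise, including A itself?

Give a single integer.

cl via duality: int({blue,gold,pink}) = {}, so X∖{} = {blue,teal,red,gold,green,pink}
Write k for closure, c for complement:
  1. A     = {teal,red,green}
  2. kA    = {blue,teal,red,gold,green,pink}
  3. cA    = {blue,gold,pink}
  4. ckA   = {}
  5. kcA   = {blue,teal,gold,green,pink}
  6. ckcA  = {red}
applying k or c yields no new set

6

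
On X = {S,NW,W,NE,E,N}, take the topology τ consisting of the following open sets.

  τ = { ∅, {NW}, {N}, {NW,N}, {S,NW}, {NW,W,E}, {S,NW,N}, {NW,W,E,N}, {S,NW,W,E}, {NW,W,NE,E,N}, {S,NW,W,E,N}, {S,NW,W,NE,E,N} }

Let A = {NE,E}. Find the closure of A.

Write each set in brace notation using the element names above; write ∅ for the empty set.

cl via duality: int({S,NW,W,N}) = {S,NW,N}, so X∖{S,NW,N} = {W,NE,E}

{W,NE,E}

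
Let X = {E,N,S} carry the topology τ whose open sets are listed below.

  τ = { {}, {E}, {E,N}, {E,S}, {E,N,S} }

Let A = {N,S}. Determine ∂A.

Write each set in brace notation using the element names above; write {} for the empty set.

{N,S}

opens ⊆ A: {}; union → int = {}
complement {E}; its interior {E}; cl(A) = X∖{E} = {N,S}
boundary = {N,S} ∖ {} = {N,S}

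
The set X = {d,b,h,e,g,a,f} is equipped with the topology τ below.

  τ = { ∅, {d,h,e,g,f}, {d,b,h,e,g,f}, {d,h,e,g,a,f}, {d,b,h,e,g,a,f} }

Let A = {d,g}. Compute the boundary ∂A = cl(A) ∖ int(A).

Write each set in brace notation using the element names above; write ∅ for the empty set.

{d,b,h,e,g,a,f}

opens ⊆ A: ∅; union → int = ∅
complement {b,h,e,a,f}; its interior ∅; cl(A) = X∖∅ = {d,b,h,e,g,a,f}
boundary = {d,b,h,e,g,a,f} ∖ ∅ = {d,b,h,e,g,a,f}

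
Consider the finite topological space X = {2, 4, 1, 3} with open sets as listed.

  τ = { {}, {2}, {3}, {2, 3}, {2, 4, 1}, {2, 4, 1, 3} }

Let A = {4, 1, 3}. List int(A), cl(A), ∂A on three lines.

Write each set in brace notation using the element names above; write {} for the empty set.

int(A) = {3}
cl(A)  = {4, 1, 3}
∂A     = {4, 1}

opens ⊆ A: {}, {3}; union → int = {3}
complement {2}; its interior {2}; cl(A) = X∖{2} = {4, 1, 3}
boundary = {4, 1, 3} ∖ {3} = {4, 1}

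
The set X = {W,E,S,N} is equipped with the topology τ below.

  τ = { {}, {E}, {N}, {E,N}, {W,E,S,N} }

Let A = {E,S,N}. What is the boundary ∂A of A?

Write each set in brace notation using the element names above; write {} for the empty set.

interior: largest open inside A is {E,N} (from {}, {E}, {N}, {E,N})
cl via duality: int({W}) = {}, so X∖{} = {W,E,S,N}
cl∖int = {W,S}

{W,S}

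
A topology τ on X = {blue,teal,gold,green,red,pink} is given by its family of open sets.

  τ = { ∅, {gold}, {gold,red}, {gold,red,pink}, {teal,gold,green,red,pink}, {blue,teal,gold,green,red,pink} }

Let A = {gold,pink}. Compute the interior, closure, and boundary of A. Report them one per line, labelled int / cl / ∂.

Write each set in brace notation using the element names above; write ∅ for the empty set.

int(A) = {gold}
cl(A)  = {blue,teal,gold,green,red,pink}
∂A     = {blue,teal,green,red,pink}

opens ⊆ A: ∅, {gold}; union → int = {gold}
complement {blue,teal,green,red}; its interior ∅; cl(A) = X∖∅ = {blue,teal,gold,green,red,pink}
boundary = {blue,teal,gold,green,red,pink} ∖ {gold} = {blue,teal,green,red,pink}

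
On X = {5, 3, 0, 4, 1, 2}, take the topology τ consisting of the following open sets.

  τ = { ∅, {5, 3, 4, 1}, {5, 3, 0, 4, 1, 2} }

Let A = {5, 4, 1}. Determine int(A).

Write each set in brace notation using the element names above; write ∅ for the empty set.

∅

U open, U⊆A: ∅. int(A) = ⋃ = ∅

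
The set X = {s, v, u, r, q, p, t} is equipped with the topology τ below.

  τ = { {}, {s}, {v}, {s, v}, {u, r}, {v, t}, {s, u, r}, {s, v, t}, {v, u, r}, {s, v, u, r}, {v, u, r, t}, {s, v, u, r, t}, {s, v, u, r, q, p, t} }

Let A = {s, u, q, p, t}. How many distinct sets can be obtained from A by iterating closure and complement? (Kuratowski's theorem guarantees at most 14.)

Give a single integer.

12

closure: X∖int(X∖A) = X∖{v} = {s, u, r, q, p, t}
Let k=closure and c=complement:
  1. A     = {s, u, q, p, t}
  2. kA    = {s, u, r, q, p, t}
  3. cA    = {v, r}
  4. ckA   = {v}
  5. kcA   = {v, u, r, q, p, t}
  6. kckA  = {v, q, p, t}
  7. ckcA  = {s}
  8. ckckA = {s, u, r}
  9. kckcA = {s, q, p}
  10. kckckA = {s, u, r, q, p}
  11. ckckcA = {v, u, r, t}
  12. ckckckA = {v, t}
— saturated at 12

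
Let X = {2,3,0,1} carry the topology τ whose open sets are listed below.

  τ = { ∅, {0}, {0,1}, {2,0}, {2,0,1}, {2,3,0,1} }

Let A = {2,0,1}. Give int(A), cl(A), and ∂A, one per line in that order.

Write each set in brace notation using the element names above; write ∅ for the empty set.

int(A) = {2,0,1}
cl(A)  = {2,3,0,1}
∂A     = {3}

U open, U⊆A: ∅, {0}, {2,0}, {0,1}, {2,0,1}. int(A) = ⋃ = {2,0,1}
X∖A={3}, int(X∖A)=∅, hence cl(A)={2,3,0,1}
∂A: remove int from cl → {3}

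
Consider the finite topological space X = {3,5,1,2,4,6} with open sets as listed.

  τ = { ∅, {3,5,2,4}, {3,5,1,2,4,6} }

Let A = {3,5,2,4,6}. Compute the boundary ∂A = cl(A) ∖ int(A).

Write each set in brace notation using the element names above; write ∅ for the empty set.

U open, U⊆A: ∅, {3,5,2,4}. int(A) = ⋃ = {3,5,2,4}
X∖A={1}, int(X∖A)=∅, hence cl(A)={3,5,1,2,4,6}
∂A: remove int from cl → {1,6}

{1,6}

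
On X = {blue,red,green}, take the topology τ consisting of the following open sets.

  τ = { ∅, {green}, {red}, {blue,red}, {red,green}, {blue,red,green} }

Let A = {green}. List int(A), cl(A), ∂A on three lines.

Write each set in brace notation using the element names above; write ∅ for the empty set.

U open, U⊆A: ∅, {green}. int(A) = ⋃ = {green}
X∖A={blue,red}, int(X∖A)={blue,red}, hence cl(A)={green}
∂A: remove int from cl → ∅

int(A) = {green}
cl(A)  = {green}
∂A     = ∅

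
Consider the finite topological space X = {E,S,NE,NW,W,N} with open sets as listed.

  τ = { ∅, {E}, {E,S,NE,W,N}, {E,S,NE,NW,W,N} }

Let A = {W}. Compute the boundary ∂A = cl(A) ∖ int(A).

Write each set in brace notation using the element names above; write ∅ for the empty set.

{S,NE,NW,W,N}

U open, U⊆A: ∅. int(A) = ⋃ = ∅
X∖A={E,S,NE,NW,N}, int(X∖A)={E}, hence cl(A)={S,NE,NW,W,N}
∂A: remove int from cl → {S,NE,NW,W,N}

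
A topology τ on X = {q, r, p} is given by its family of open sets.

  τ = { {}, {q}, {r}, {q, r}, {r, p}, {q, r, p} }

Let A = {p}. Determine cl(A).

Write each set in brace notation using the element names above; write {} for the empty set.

{p}

X∖A={q, r}, int(X∖A)={q, r}, hence cl(A)={p}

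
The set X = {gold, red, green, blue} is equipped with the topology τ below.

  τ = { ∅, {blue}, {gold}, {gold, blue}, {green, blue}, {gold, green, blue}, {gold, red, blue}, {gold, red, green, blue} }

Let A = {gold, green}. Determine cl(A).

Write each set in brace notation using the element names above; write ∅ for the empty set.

X∖A={red, blue}, int(X∖A)={blue}, hence cl(A)={gold, red, green}

{gold, red, green}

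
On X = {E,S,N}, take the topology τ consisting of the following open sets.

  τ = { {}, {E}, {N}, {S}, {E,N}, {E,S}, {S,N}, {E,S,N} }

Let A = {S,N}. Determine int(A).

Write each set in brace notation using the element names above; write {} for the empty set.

interior: largest open inside A is {S,N} (from {}, {S}, {N}, {S,N})

{S,N}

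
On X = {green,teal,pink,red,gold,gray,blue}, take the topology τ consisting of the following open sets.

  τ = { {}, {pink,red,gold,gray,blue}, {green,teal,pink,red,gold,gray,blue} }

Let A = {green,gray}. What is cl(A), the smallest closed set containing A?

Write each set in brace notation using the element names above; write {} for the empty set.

closure: X∖int(X∖A) = X∖{} = {green,teal,pink,red,gold,gray,blue}

{green,teal,pink,red,gold,gray,blue}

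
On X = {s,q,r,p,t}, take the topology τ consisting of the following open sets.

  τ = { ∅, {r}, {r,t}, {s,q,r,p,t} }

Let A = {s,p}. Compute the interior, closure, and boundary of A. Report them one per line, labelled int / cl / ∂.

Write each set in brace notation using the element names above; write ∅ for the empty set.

opens ⊆ A: ∅; union → int = ∅
complement {q,r,t}; its interior {r,t}; cl(A) = X∖{r,t} = {s,q,p}
boundary = {s,q,p} ∖ ∅ = {s,q,p}

int(A) = ∅
cl(A)  = {s,q,p}
∂A     = {s,q,p}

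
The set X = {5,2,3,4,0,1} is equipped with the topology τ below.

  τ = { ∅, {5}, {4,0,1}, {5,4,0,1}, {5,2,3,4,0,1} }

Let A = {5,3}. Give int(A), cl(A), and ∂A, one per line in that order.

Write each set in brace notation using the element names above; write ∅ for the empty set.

int(A) = {5}
cl(A)  = {5,2,3}
∂A     = {2,3}

U open, U⊆A: ∅, {5}. int(A) = ⋃ = {5}
X∖A={2,4,0,1}, int(X∖A)={4,0,1}, hence cl(A)={5,2,3}
∂A: remove int from cl → {2,3}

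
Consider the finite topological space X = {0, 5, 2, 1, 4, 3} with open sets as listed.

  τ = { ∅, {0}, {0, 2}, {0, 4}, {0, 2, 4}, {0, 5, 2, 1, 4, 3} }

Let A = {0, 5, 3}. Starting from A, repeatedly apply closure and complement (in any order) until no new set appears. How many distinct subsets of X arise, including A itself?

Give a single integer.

6

closure: X∖int(X∖A) = X∖∅ = {0, 5, 2, 1, 4, 3}
Let k=closure and c=complement:
  1. A     = {0, 5, 3}
  2. kA    = {0, 5, 2, 1, 4, 3}
  3. cA    = {2, 1, 4}
  4. ckA   = ∅
  5. kcA   = {5, 2, 1, 4, 3}
  6. ckcA  = {0}
— saturated at 6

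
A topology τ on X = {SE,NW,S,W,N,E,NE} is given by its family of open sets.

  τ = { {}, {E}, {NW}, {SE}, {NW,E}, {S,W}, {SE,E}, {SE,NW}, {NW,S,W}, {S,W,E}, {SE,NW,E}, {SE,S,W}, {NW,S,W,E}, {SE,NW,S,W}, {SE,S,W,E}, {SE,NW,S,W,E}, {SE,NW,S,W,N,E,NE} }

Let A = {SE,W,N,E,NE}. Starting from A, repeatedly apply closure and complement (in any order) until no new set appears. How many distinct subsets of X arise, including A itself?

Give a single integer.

10

X∖A={NW,S}, int(X∖A)={NW}, hence cl(A)={SE,S,W,N,E,NE}
Orbit (k=closure, c=complement):
  1. A     = {SE,W,N,E,NE}
  2. kA    = {SE,S,W,N,E,NE}
  3. cA    = {NW,S}
  4. ckA   = {NW}
  5. kcA   = {NW,S,W,N,NE}
  6. kckA  = {NW,N,NE}
  7. ckcA  = {SE,E}
  8. ckckA = {SE,S,W,E}
  9. kckcA = {SE,N,E,NE}
  10. ckckcA = {NW,S,W}
(closed under both — stop)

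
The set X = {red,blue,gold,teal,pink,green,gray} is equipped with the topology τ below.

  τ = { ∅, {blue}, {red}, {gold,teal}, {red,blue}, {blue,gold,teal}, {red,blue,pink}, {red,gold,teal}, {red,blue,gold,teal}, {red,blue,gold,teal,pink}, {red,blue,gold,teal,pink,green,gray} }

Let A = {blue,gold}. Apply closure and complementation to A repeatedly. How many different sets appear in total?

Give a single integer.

10

closure: X∖int(X∖A) = X∖{red} = {blue,gold,teal,pink,green,gray}
Let k=closure and c=complement:
  1. A     = {blue,gold}
  2. kA    = {blue,gold,teal,pink,green,gray}
  3. cA    = {red,teal,pink,green,gray}
  4. ckA   = {red}
  5. kcA   = {red,gold,teal,pink,green,gray}
  6. kckA  = {red,pink,green,gray}
  7. ckcA  = {blue}
  8. ckckA = {blue,gold,teal}
  9. kckcA = {blue,pink,green,gray}
  10. ckckcA = {red,gold,teal}
— saturated at 10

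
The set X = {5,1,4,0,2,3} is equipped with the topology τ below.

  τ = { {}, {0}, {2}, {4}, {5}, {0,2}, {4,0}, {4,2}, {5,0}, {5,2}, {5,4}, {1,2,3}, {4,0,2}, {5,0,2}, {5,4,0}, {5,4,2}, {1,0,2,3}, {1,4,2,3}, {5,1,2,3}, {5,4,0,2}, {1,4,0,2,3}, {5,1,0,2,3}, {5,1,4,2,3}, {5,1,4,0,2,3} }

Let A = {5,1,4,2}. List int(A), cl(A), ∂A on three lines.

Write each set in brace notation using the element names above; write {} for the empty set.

interior: largest open inside A is {5,4,2} (from {}, {4}, {2}, {5}, {5,2}, {4,2}, {5,4}, {5,4,2})
cl via duality: int({0,3}) = {0}, so X∖{0} = {5,1,4,2,3}
cl∖int = {1,3}

int(A) = {5,4,2}
cl(A)  = {5,1,4,2,3}
∂A     = {1,3}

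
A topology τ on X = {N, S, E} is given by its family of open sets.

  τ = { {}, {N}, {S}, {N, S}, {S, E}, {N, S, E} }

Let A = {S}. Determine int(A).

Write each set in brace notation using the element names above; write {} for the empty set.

open subsets of A: {}, {S}; so int(A) = {S}

{S}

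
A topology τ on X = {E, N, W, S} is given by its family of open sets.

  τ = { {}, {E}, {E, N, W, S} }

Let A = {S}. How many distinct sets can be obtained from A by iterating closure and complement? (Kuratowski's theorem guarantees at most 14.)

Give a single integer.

complement {E, N, W}; its interior {E}; cl(A) = X∖{E} = {N, W, S}
With k = closure, c = complement:
  1. A     = {S}
  2. kA    = {N, W, S}
  3. cA    = {E, N, W}
  4. ckA   = {E}
  5. kcA   = {E, N, W, S}
  6. ckcA  = {}
k, c of each give nothing new

6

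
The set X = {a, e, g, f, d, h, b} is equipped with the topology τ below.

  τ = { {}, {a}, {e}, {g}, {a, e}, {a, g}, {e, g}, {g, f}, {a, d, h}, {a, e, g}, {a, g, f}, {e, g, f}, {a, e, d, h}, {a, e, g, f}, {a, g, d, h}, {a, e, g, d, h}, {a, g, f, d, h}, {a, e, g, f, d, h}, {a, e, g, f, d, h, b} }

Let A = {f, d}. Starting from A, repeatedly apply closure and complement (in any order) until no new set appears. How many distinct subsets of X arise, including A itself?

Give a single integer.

cl via duality: int({a, e, g, h, b}) = {a, e, g}, so X∖{a, e, g} = {f, d, h, b}
Write k for closure, c for complement:
  1. A     = {f, d}
  2. kA    = {f, d, h, b}
  3. cA    = {a, e, g, h, b}
  4. ckA   = {a, e, g}
  5. kcA   = {a, e, g, f, d, h, b}
  6. ckcA  = {}
applying k or c yields no new set

6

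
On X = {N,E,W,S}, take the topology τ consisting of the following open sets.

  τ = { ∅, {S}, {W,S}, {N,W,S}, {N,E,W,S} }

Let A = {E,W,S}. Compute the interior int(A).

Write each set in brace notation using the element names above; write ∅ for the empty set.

interior: largest open inside A is {W,S} (from ∅, {S}, {W,S})

{W,S}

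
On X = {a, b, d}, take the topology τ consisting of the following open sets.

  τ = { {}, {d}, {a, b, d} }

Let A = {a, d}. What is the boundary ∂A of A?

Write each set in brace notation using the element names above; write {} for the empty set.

open subsets of A: {}, {d}; so int(A) = {d}
closure: X∖int(X∖A) = X∖{} = {a, b, d}
∂A = {a, b, d} minus {d} = {a, b}

{a, b}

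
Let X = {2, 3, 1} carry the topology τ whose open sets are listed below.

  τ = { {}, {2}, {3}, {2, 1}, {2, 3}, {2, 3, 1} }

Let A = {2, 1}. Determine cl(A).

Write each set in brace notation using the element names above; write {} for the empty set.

{2, 1}

cl via duality: int({3}) = {3}, so X∖{3} = {2, 1}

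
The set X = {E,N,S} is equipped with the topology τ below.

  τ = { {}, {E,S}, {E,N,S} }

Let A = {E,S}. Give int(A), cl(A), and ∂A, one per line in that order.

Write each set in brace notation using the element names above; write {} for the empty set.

U open, U⊆A: {}, {E,S}. int(A) = ⋃ = {E,S}
X∖A={N}, int(X∖A)={}, hence cl(A)={E,N,S}
∂A: remove int from cl → {N}

int(A) = {E,S}
cl(A)  = {E,N,S}
∂A     = {N}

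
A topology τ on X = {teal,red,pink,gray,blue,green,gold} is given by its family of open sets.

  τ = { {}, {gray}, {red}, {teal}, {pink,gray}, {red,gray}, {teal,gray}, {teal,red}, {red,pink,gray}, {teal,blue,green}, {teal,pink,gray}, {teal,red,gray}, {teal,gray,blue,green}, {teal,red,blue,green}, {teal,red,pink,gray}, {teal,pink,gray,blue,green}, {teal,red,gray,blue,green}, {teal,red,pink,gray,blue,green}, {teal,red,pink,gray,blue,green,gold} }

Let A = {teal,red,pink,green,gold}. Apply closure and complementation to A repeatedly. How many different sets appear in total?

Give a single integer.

10

cl via duality: int({gray,blue}) = {gray}, so X∖{gray} = {teal,red,pink,blue,green,gold}
Write k for closure, c for complement:
  1. A     = {teal,red,pink,green,gold}
  2. kA    = {teal,red,pink,blue,green,gold}
  3. cA    = {gray,blue}
  4. ckA   = {gray}
  5. kcA   = {pink,gray,blue,green,gold}
  6. kckA  = {pink,gray,gold}
  7. ckcA  = {teal,red}
  8. ckckA = {teal,red,blue,green}
  9. kckcA = {teal,red,blue,green,gold}
  10. ckckcA = {pink,gray}
applying k or c yields no new set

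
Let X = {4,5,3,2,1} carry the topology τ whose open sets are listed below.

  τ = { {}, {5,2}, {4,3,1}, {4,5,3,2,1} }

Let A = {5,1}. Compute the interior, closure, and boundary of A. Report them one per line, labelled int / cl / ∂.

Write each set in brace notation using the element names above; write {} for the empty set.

int(A) = {}
cl(A)  = {4,5,3,2,1}
∂A     = {4,5,3,2,1}

U open, U⊆A: {}. int(A) = ⋃ = {}
X∖A={4,3,2}, int(X∖A)={}, hence cl(A)={4,5,3,2,1}
∂A: remove int from cl → {4,5,3,2,1}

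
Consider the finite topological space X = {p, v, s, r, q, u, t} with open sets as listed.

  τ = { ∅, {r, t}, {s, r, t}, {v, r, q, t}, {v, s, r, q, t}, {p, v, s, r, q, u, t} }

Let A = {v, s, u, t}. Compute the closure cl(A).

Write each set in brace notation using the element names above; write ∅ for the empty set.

{p, v, s, r, q, u, t}

complement {p, r, q}; its interior ∅; cl(A) = X∖∅ = {p, v, s, r, q, u, t}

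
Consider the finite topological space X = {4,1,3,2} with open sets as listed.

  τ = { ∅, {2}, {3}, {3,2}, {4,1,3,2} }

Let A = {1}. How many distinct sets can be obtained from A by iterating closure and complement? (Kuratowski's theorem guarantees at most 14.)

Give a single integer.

complement {4,3,2}; its interior {3,2}; cl(A) = X∖{3,2} = {4,1}
With k = closure, c = complement:
  1. A     = {1}
  2. kA    = {4,1}
  3. cA    = {4,3,2}
  4. ckA   = {3,2}
  5. kcA   = {4,1,3,2}
  6. ckcA  = ∅
k, c of each give nothing new

6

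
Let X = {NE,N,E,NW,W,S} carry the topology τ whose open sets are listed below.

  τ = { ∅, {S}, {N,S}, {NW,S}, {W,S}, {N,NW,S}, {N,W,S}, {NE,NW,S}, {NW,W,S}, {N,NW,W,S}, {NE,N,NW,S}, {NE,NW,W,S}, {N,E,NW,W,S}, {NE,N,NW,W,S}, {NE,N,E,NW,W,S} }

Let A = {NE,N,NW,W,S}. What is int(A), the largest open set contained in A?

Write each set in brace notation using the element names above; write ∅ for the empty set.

{NE,N,NW,W,S}

open subsets of A: ∅, {S}, {N,S}, {NW,S}, {W,S}, {N,W,S}, {NE,NW,S}, {NW,W,S}, {N,NW,S}, {NE,NW,W,S}, {N,NW,W,S}, {NE,N,NW,S}, {NE,N,NW,W,S}; so int(A) = {NE,N,NW,W,S}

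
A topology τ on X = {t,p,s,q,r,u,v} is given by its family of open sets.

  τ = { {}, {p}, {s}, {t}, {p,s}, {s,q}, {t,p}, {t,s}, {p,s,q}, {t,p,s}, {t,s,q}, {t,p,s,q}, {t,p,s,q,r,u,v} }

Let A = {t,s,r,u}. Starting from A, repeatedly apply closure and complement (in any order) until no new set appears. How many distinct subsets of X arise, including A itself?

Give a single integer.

8

complement {p,q,v}; its interior {p}; cl(A) = X∖{p} = {t,s,q,r,u,v}
With k = closure, c = complement:
  1. A     = {t,s,r,u}
  2. kA    = {t,s,q,r,u,v}
  3. cA    = {p,q,v}
  4. ckA   = {p}
  5. kcA   = {p,q,r,u,v}
  6. kckA  = {p,r,u,v}
  7. ckcA  = {t,s}
  8. ckckA = {t,s,q}
k, c of each give nothing new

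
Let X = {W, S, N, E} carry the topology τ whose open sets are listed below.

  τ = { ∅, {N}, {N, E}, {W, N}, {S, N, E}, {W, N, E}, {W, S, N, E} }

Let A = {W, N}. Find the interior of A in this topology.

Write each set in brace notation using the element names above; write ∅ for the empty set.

interior: largest open inside A is {W, N} (from ∅, {N}, {W, N})

{W, N}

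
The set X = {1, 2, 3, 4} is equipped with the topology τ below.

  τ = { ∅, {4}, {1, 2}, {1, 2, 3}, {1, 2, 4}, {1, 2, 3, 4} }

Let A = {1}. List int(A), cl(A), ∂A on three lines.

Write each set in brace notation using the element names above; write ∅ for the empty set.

int(A) = ∅
cl(A)  = {1, 2, 3}
∂A     = {1, 2, 3}

interior: largest open inside A is ∅ (from ∅)
cl via duality: int({2, 3, 4}) = {4}, so X∖{4} = {1, 2, 3}
cl∖int = {1, 2, 3}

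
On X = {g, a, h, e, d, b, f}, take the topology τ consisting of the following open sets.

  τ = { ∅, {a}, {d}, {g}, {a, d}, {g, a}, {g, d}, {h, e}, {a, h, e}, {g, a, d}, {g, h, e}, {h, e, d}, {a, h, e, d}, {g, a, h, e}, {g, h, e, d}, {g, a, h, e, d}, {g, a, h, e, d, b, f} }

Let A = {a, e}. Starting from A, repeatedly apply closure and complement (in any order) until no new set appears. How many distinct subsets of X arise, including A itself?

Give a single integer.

complement {g, h, d, b, f}; its interior {g, d}; cl(A) = X∖{g, d} = {a, h, e, b, f}
With k = closure, c = complement:
  1. A     = {a, e}
  2. kA    = {a, h, e, b, f}
  3. cA    = {g, h, d, b, f}
  4. ckA   = {g, d}
  5. kcA   = {g, h, e, d, b, f}
  6. kckA  = {g, d, b, f}
  7. ckcA  = {a}
  8. ckckA = {a, h, e}
  9. kckcA = {a, b, f}
  10. ckckcA = {g, h, e, d}
k, c of each give nothing new

10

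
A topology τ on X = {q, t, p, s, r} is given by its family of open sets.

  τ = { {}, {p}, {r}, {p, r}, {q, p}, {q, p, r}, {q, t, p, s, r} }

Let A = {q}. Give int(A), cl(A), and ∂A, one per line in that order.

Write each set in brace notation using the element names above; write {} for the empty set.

U open, U⊆A: {}. int(A) = ⋃ = {}
X∖A={t, p, s, r}, int(X∖A)={p, r}, hence cl(A)={q, t, s}
∂A: remove int from cl → {q, t, s}

int(A) = {}
cl(A)  = {q, t, s}
∂A     = {q, t, s}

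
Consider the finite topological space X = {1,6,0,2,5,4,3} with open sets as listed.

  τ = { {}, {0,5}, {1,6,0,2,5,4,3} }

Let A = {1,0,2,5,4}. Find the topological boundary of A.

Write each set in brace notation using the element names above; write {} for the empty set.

{1,6,2,4,3}

U open, U⊆A: {}, {0,5}. int(A) = ⋃ = {0,5}
X∖A={6,3}, int(X∖A)={}, hence cl(A)={1,6,0,2,5,4,3}
∂A: remove int from cl → {1,6,2,4,3}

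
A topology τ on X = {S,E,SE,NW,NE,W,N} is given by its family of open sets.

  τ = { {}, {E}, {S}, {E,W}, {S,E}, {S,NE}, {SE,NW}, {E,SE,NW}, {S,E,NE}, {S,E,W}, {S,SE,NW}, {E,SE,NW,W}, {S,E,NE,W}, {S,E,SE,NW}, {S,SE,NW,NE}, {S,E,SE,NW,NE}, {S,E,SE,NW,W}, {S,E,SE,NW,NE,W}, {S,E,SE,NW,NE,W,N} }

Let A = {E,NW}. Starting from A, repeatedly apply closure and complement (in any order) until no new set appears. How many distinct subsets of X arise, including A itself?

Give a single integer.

complement {S,SE,NE,W,N}; its interior {S,NE}; cl(A) = X∖{S,NE} = {E,SE,NW,W,N}
With k = closure, c = complement:
  1. A     = {E,NW}
  2. kA    = {E,SE,NW,W,N}
  3. cA    = {S,SE,NE,W,N}
  4. ckA   = {S,NE}
  5. kcA   = {S,SE,NW,NE,W,N}
  6. kckA  = {S,NE,N}
  7. ckcA  = {E}
  8. ckckA = {E,SE,NW,W}
  9. kckcA = {E,W,N}
  10. ckckcA = {S,SE,NW,NE}
  11. kckckcA = {S,SE,NW,NE,N}
  12. ckckckcA = {E,W}
k, c of each give nothing new

12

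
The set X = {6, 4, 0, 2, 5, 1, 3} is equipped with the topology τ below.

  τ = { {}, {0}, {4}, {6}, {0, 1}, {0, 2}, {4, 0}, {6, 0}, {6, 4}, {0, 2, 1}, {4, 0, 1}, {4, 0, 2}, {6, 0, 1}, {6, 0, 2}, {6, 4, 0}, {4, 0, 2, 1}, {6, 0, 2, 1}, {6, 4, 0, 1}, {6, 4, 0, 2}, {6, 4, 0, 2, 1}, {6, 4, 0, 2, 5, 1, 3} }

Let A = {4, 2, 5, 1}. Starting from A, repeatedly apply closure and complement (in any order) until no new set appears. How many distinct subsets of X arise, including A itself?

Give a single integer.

complement {6, 0, 3}; its interior {6, 0}; cl(A) = X∖{6, 0} = {4, 2, 5, 1, 3}
With k = closure, c = complement:
  1. A     = {4, 2, 5, 1}
  2. kA    = {4, 2, 5, 1, 3}
  3. cA    = {6, 0, 3}
  4. ckA   = {6, 0}
  5. kcA   = {6, 0, 2, 5, 1, 3}
  6. ckcA  = {4}
  7. kckcA = {4, 5, 3}
  8. ckckcA = {6, 0, 2, 1}
k, c of each give nothing new

8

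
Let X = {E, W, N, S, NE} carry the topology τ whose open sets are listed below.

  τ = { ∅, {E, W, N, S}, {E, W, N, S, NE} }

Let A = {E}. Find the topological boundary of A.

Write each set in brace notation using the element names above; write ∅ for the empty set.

opens ⊆ A: ∅; union → int = ∅
complement {W, N, S, NE}; its interior ∅; cl(A) = X∖∅ = {E, W, N, S, NE}
boundary = {E, W, N, S, NE} ∖ ∅ = {E, W, N, S, NE}

{E, W, N, S, NE}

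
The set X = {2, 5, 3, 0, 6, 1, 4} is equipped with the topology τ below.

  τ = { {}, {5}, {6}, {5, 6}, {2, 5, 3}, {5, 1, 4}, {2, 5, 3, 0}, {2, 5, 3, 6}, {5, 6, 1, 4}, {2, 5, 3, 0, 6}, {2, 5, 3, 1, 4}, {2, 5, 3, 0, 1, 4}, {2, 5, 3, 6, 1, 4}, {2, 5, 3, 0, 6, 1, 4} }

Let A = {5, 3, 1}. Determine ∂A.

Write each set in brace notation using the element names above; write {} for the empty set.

U open, U⊆A: {}, {5}. int(A) = ⋃ = {5}
X∖A={2, 0, 6, 4}, int(X∖A)={6}, hence cl(A)={2, 5, 3, 0, 1, 4}
∂A: remove int from cl → {2, 3, 0, 1, 4}

{2, 3, 0, 1, 4}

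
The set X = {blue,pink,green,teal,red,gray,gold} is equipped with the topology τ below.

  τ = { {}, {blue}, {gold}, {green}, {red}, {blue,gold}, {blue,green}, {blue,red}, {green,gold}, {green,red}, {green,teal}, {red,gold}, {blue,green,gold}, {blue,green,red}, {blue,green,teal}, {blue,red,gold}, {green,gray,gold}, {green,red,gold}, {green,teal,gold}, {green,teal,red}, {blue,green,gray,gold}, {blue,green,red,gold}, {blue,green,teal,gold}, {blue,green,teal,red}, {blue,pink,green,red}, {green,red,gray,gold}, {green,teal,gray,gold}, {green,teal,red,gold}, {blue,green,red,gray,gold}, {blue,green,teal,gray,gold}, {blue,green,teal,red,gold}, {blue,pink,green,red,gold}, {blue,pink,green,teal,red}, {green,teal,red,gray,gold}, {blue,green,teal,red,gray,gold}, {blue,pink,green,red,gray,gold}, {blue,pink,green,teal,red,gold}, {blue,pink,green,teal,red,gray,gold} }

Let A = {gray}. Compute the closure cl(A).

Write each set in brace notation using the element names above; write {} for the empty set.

{gray}

complement {blue,pink,green,teal,red,gold}; its interior {blue,pink,green,teal,red,gold}; cl(A) = X∖{blue,pink,green,teal,red,gold} = {gray}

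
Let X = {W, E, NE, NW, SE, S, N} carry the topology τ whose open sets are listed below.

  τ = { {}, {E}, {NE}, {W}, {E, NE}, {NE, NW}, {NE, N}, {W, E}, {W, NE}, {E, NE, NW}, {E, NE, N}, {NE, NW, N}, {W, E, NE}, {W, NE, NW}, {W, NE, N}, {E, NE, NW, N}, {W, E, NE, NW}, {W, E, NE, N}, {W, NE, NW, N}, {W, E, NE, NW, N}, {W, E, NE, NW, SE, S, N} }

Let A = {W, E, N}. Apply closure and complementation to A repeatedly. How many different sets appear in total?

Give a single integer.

8

complement {NE, NW, SE, S}; its interior {NE, NW}; cl(A) = X∖{NE, NW} = {W, E, SE, S, N}
With k = closure, c = complement:
  1. A     = {W, E, N}
  2. kA    = {W, E, SE, S, N}
  3. cA    = {NE, NW, SE, S}
  4. ckA   = {NE, NW}
  5. kcA   = {NE, NW, SE, S, N}
  6. ckcA  = {W, E}
  7. kckcA = {W, E, SE, S}
  8. ckckcA = {NE, NW, N}
k, c of each give nothing new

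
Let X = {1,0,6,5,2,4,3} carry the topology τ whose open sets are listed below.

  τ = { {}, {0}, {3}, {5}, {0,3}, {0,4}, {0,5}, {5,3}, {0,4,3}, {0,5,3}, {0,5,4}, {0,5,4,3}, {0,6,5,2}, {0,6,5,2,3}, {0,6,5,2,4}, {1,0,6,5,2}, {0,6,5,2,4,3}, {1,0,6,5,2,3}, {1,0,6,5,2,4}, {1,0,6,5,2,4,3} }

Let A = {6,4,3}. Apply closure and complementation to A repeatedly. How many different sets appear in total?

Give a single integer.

complement {1,0,5,2}; its interior {0,5}; cl(A) = X∖{0,5} = {1,6,2,4,3}
With k = closure, c = complement:
  1. A     = {6,4,3}
  2. kA    = {1,6,2,4,3}
  3. cA    = {1,0,5,2}
  4. ckA   = {0,5}
  5. kcA   = {1,0,6,5,2,4}
  6. ckcA  = {3}
k, c of each give nothing new

6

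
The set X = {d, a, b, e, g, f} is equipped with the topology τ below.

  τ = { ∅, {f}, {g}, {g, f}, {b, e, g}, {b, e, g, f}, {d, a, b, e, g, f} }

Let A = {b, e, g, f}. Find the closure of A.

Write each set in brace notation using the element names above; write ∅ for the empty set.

cl via duality: int({d, a}) = ∅, so X∖∅ = {d, a, b, e, g, f}

{d, a, b, e, g, f}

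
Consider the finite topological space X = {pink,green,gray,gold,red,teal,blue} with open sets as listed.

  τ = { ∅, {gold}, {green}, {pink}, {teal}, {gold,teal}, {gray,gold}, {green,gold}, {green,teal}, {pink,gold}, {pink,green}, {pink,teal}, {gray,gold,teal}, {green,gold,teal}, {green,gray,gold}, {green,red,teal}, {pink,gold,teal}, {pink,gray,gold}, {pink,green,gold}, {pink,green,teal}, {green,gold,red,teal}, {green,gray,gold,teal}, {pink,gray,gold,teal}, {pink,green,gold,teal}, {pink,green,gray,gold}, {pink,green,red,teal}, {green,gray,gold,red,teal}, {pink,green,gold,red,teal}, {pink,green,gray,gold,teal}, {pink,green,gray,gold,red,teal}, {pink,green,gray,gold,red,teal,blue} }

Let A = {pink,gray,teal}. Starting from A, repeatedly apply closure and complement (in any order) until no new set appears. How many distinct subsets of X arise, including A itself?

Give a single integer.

cl via duality: int({green,gold,red,blue}) = {green,gold}, so X∖{green,gold} = {pink,gray,red,teal,blue}
Write k for closure, c for complement:
  1. A     = {pink,gray,teal}
  2. kA    = {pink,gray,red,teal,blue}
  3. cA    = {green,gold,red,blue}
  4. ckA   = {green,gold}
  5. kcA   = {green,gray,gold,red,blue}
  6. ckcA  = {pink,teal}
  7. kckcA = {pink,red,teal,blue}
  8. ckckcA = {green,gray,gold}
applying k or c yields no new set

8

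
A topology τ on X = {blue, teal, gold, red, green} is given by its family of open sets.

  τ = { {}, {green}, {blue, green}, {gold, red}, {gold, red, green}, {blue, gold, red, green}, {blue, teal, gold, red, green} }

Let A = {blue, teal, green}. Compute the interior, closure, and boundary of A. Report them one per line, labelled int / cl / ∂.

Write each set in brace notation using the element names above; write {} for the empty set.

int(A) = {blue, green}
cl(A)  = {blue, teal, green}
∂A     = {teal}

opens ⊆ A: {}, {green}, {blue, green}; union → int = {blue, green}
complement {gold, red}; its interior {gold, red}; cl(A) = X∖{gold, red} = {blue, teal, green}
boundary = {blue, teal, green} ∖ {blue, green} = {teal}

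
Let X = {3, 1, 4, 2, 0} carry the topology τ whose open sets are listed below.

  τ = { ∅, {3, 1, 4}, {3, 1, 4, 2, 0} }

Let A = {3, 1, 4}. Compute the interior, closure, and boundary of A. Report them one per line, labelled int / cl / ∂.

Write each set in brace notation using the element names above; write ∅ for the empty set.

open subsets of A: ∅, {3, 1, 4}; so int(A) = {3, 1, 4}
closure: X∖int(X∖A) = X∖∅ = {3, 1, 4, 2, 0}
∂A = {3, 1, 4, 2, 0} minus {3, 1, 4} = {2, 0}

int(A) = {3, 1, 4}
cl(A)  = {3, 1, 4, 2, 0}
∂A     = {2, 0}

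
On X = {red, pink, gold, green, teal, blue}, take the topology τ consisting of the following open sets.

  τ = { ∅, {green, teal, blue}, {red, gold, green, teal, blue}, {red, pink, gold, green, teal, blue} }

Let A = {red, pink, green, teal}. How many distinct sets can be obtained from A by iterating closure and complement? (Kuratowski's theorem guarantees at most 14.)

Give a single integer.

complement {gold, blue}; its interior ∅; cl(A) = X∖∅ = {red, pink, gold, green, teal, blue}
With k = closure, c = complement:
  1. A     = {red, pink, green, teal}
  2. kA    = {red, pink, gold, green, teal, blue}
  3. cA    = {gold, blue}
  4. ckA   = ∅
k, c of each give nothing new

4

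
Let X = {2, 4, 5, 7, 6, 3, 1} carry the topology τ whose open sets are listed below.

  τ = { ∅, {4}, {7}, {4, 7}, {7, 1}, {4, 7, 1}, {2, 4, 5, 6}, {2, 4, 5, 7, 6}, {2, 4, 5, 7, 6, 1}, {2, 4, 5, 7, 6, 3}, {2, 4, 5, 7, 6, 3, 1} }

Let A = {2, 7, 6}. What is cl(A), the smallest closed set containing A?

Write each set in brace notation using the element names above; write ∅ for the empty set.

{2, 5, 7, 6, 3, 1}

X∖A={4, 5, 3, 1}, int(X∖A)={4}, hence cl(A)={2, 5, 7, 6, 3, 1}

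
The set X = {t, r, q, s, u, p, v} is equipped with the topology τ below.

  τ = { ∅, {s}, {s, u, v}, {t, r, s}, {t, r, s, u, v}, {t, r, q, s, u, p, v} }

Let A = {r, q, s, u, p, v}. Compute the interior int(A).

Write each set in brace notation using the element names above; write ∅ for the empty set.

opens ⊆ A: ∅, {s}, {s, u, v}; union → int = {s, u, v}

{s, u, v}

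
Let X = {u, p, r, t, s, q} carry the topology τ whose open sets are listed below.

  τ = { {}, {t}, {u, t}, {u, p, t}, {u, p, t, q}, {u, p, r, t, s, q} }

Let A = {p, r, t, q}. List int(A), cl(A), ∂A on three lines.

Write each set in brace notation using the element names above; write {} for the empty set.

int(A) = {t}
cl(A)  = {u, p, r, t, s, q}
∂A     = {u, p, r, s, q}

opens ⊆ A: {}, {t}; union → int = {t}
complement {u, s}; its interior {}; cl(A) = X∖{} = {u, p, r, t, s, q}
boundary = {u, p, r, t, s, q} ∖ {t} = {u, p, r, s, q}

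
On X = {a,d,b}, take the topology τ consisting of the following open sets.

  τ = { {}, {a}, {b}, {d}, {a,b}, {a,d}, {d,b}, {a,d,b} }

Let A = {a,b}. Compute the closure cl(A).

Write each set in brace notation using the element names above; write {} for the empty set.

cl via duality: int({d}) = {d}, so X∖{d} = {a,b}

{a,b}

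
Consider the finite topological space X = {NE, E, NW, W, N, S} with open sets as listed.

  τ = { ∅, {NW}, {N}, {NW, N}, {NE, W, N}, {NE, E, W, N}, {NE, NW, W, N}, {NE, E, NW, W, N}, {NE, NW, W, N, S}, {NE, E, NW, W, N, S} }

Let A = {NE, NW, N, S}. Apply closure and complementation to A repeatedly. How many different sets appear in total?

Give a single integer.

6

cl via duality: int({E, W}) = ∅, so X∖∅ = {NE, E, NW, W, N, S}
Write k for closure, c for complement:
  1. A     = {NE, NW, N, S}
  2. kA    = {NE, E, NW, W, N, S}
  3. cA    = {E, W}
  4. ckA   = ∅
  5. kcA   = {NE, E, W, S}
  6. ckcA  = {NW, N}
applying k or c yields no new set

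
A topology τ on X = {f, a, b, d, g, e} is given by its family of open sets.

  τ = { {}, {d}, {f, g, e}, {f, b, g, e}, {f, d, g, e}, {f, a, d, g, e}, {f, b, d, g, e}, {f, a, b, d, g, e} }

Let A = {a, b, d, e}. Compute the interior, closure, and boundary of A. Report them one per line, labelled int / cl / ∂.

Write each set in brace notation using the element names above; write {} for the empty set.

int(A) = {d}
cl(A)  = {f, a, b, d, g, e}
∂A     = {f, a, b, g, e}

open subsets of A: {}, {d}; so int(A) = {d}
closure: X∖int(X∖A) = X∖{} = {f, a, b, d, g, e}
∂A = {f, a, b, d, g, e} minus {d} = {f, a, b, g, e}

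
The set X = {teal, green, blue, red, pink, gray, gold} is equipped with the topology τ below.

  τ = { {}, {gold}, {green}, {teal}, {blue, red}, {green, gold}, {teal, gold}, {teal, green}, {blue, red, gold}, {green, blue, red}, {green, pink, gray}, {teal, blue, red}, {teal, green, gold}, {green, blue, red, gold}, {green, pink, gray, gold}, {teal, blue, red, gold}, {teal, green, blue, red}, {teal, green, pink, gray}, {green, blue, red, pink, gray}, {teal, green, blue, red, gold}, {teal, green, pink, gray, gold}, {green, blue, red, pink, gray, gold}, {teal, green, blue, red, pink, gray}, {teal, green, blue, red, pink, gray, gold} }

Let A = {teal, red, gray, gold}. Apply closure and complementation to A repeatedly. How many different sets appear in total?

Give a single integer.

cl via duality: int({green, blue, pink}) = {green}, so X∖{green} = {teal, blue, red, pink, gray, gold}
Write k for closure, c for complement:
  1. A     = {teal, red, gray, gold}
  2. kA    = {teal, blue, red, pink, gray, gold}
  3. cA    = {green, blue, pink}
  4. ckA   = {green}
  5. kcA   = {green, blue, red, pink, gray}
  6. kckA  = {green, pink, gray}
  7. ckcA  = {teal, gold}
  8. ckckA = {teal, blue, red, gold}
applying k or c yields no new set

8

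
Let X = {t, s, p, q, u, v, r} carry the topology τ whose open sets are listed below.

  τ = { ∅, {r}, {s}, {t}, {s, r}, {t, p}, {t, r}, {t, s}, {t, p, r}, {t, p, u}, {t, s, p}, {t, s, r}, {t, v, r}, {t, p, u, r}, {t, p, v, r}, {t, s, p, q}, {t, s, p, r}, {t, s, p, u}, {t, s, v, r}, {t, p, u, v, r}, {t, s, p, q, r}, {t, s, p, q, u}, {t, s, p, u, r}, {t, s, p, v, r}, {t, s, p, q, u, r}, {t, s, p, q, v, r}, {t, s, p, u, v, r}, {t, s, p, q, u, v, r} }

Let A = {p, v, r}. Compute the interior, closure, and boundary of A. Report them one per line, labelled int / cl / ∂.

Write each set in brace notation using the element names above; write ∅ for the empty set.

int(A) = {r}
cl(A)  = {p, q, u, v, r}
∂A     = {p, q, u, v}

opens ⊆ A: ∅, {r}; union → int = {r}
complement {t, s, q, u}; its interior {t, s}; cl(A) = X∖{t, s} = {p, q, u, v, r}
boundary = {p, q, u, v, r} ∖ {r} = {p, q, u, v}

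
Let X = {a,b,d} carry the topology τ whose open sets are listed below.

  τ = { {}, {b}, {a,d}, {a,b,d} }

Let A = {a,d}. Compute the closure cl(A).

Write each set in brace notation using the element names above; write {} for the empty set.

{a,d}

complement {b}; its interior {b}; cl(A) = X∖{b} = {a,d}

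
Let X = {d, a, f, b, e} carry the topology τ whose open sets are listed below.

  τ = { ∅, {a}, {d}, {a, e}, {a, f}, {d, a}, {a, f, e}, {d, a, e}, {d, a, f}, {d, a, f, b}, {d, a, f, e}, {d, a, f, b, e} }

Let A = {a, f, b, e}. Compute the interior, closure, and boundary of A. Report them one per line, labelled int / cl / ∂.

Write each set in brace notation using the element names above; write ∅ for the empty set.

int(A) = {a, f, e}
cl(A)  = {a, f, b, e}
∂A     = {b}

opens ⊆ A: ∅, {a}, {a, f}, {a, e}, {a, f, e}; union → int = {a, f, e}
complement {d}; its interior {d}; cl(A) = X∖{d} = {a, f, b, e}
boundary = {a, f, b, e} ∖ {a, f, e} = {b}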